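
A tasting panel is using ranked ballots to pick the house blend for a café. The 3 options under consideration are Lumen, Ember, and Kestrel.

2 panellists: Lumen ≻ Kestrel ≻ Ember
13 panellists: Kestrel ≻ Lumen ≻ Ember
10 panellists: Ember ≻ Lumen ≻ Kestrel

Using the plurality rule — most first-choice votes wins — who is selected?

Kestrel

First-place vote totals:
  Lumen: 2
  Ember: 10
  Kestrel: 13
Kestrel has the most first-place votes.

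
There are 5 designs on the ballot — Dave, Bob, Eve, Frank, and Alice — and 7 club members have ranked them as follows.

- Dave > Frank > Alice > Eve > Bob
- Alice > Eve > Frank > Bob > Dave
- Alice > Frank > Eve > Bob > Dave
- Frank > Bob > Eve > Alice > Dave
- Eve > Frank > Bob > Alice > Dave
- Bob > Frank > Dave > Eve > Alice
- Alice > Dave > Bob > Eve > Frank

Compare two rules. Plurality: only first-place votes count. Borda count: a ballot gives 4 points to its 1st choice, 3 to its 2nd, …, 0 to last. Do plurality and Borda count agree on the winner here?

Plurality first-place counts: Dave 1, Bob 1, Eve 1, Frank 1, Alice 3 → Alice.
Borda totals: Dave 9, Bob 13, Eve 14, Frank 18, Alice 16 → Frank.
The two rules disagree: plurality picks Alice, Borda picks Frank.

No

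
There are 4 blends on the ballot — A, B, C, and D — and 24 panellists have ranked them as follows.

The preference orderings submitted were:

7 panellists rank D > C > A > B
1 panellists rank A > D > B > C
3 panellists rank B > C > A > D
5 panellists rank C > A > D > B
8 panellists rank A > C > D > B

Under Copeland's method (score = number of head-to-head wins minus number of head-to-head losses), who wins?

C

Pairwise results:
  A vs B: A wins 21–3.
  A vs C: C wins 15–9.
  A vs D: A wins 17–7.
  B vs C: C wins 20–4.
  B vs D: D wins 21–3.
  C vs D: C wins 16–8.
Copeland scores (wins − losses):
  A: 2 − 1 = 1
  B: 0 − 3 = -3
  C: 3 − 0 = 3
  D: 1 − 2 = -1
C has the best Copeland score.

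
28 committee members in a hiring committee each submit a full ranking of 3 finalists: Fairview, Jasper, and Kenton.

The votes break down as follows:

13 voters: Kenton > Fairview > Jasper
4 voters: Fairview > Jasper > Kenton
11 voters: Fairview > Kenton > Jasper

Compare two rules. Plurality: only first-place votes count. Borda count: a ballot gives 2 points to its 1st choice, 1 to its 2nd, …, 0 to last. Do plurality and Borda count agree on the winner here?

Yes

Plurality first-place counts: Fairview 15, Jasper 0, Kenton 13 → Fairview.
Borda totals: Fairview 43, Jasper 4, Kenton 37 → Fairview.
The two rules agree on Fairview.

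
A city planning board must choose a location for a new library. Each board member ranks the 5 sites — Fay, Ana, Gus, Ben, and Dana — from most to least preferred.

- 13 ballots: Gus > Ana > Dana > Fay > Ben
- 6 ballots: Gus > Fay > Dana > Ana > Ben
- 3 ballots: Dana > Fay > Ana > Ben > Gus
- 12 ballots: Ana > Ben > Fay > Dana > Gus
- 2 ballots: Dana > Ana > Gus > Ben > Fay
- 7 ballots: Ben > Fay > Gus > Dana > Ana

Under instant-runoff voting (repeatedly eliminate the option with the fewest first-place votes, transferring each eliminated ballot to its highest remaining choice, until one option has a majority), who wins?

Round 1: Gus 19, Ana 12, Ben 7, Dana 5, Fay 0. Fay has the fewest and is eliminated.
Round 2: Gus 19, Ana 12, Ben 7, Dana 5. Dana has the fewest and is eliminated.
Round 3: Gus 19, Ana 17, Ben 7. Ben has the fewest and is eliminated.
Round 4: Gus 26, Ana 17. Gus has a majority.

Gus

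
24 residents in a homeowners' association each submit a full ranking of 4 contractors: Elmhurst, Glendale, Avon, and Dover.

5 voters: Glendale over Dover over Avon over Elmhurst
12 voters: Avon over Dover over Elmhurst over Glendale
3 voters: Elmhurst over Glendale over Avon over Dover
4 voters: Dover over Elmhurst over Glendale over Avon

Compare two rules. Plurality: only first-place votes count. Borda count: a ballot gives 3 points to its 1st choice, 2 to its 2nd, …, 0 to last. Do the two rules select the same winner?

Plurality first-place counts: Elmhurst 3, Glendale 5, Avon 12, Dover 4 → Avon.
Borda totals: Elmhurst 29, Glendale 25, Avon 44, Dover 46 → Dover.
The two rules disagree: plurality picks Avon, Borda picks Dover.

No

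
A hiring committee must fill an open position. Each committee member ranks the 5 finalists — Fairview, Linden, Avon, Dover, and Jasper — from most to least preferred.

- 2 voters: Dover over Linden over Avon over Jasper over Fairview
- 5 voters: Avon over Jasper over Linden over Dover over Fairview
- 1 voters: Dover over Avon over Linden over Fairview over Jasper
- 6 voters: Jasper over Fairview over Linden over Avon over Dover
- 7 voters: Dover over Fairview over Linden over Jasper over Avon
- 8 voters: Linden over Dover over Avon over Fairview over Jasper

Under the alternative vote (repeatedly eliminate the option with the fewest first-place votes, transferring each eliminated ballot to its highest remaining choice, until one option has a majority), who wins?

Dover

Round 1: Dover 10, Linden 8, Jasper 6, Avon 5, Fairview 0. Fairview has the fewest and is eliminated.
Round 2: Dover 10, Linden 8, Jasper 6, Avon 5. Avon has the fewest and is eliminated.
Round 3: Jasper 11, Dover 10, Linden 8. Linden has the fewest and is eliminated.
Round 4: Dover 18, Jasper 11. Dover has a majority.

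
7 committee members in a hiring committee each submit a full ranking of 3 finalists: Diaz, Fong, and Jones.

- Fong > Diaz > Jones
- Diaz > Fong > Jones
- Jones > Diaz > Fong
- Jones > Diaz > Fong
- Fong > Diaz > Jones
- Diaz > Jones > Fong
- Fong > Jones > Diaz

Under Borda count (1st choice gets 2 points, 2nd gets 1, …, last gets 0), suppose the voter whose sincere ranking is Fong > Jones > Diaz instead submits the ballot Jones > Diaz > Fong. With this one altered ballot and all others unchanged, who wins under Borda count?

Borda totals with the altered ballot: Diaz 9, Fong 5, Jones 7.
The winner is unchanged: still Diaz.

Diaz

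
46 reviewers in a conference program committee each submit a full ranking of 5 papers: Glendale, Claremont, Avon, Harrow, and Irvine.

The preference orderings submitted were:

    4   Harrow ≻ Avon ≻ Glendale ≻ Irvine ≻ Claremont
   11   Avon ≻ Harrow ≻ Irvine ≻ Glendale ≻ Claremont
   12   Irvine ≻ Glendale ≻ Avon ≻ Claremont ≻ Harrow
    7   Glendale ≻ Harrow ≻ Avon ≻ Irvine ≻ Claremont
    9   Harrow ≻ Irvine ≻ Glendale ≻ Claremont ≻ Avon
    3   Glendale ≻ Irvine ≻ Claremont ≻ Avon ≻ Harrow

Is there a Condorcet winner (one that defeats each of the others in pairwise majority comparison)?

No

Head-to-head results (46 voters total):
Glendale vs Claremont: Glendale wins 46–0.
Glendale vs Avon: Glendale wins 31–15.
Glendale vs Harrow: Harrow wins 24–22.
Glendale vs Irvine: Irvine wins 32–14.
Claremont vs Avon: Avon wins 34–12.
Claremont vs Harrow: Harrow wins 31–15.
Claremont vs Irvine: Irvine wins 46–0.
Avon vs Harrow: Avon wins 26–20.
Avon vs Irvine: Irvine wins 24–22.
Harrow vs Irvine: Harrow wins 31–15.
No candidate beats all others: Glendale beats Avon beats Harrow beats Glendale, a majority cycle.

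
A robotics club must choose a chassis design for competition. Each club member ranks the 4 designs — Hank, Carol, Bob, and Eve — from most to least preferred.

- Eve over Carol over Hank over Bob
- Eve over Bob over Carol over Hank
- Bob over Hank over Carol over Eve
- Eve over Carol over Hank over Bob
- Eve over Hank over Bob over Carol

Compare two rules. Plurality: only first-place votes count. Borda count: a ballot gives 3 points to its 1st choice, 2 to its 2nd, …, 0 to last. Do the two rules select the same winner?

Yes

Plurality first-place counts: Hank 0, Carol 0, Bob 1, Eve 4 → Eve.
Borda totals: Hank 6, Carol 6, Bob 6, Eve 12 → Eve.
The two rules agree on Eve.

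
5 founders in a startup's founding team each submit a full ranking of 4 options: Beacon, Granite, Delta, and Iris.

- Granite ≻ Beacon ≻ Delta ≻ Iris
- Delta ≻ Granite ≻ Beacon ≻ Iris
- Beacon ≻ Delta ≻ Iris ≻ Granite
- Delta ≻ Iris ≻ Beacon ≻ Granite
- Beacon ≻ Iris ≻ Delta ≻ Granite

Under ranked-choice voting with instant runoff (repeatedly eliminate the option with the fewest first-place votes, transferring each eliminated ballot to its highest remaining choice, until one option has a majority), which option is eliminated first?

Round 1: Beacon 2, Delta 2, Granite 1, Iris 0. Iris has the fewest and is eliminated.
Round 2: Beacon 2, Delta 2, Granite 1. Granite has the fewest and is eliminated.
Round 3: Beacon 3, Delta 2. Beacon has a majority.

Iris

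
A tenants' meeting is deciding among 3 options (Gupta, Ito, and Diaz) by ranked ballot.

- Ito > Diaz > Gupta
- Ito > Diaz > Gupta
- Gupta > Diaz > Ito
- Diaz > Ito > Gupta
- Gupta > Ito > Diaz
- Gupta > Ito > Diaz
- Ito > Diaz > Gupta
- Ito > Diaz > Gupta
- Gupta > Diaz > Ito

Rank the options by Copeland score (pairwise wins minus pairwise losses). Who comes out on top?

Ito

Pairwise results:
  Gupta vs Ito: Ito wins 5–4.
  Gupta vs Diaz: Diaz wins 5–4.
  Ito vs Diaz: Ito wins 6–3.
Copeland scores (wins − losses):
  Gupta: 0 − 2 = -2
  Ito: 2 − 0 = 2
  Diaz: 1 − 1 = 0
Ito has the best Copeland score.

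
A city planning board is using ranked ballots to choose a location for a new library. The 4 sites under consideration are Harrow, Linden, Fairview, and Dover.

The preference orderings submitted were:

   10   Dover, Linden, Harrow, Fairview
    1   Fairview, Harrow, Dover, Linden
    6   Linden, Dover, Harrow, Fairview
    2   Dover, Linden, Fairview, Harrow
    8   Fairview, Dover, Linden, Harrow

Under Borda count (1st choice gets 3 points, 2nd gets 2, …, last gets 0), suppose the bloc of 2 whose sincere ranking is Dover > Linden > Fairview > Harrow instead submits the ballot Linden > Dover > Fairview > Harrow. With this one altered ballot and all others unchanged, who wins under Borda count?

Dover

Borda totals with the altered ballot: Harrow 18, Linden 52, Fairview 29, Dover 63.
The winner is unchanged: still Dover.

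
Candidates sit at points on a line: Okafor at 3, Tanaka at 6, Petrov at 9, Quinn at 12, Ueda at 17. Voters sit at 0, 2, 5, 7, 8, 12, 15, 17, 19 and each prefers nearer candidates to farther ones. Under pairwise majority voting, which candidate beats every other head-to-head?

With single-peaked preferences on a line, the Condorcet winner is the candidate closest to the median voter.
The median voter (position 8) is closest to Petrov at 9.
Check: Petrov vs Quinn — voters closer to Petrov: 5 of 9.

Petrov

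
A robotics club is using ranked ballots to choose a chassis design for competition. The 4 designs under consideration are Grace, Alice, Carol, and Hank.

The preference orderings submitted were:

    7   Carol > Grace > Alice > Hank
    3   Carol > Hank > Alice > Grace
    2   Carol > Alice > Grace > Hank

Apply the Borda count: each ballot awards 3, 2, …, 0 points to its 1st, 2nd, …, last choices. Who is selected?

Borda scores:
  Grace: 7·2 + 3·0 + 2·1 = 16
  Alice: 7·1 + 3·1 + 2·2 = 14
  Carol: 7·3 + 3·3 + 2·3 = 36
  Hank: 7·0 + 3·2 + 2·0 = 6
Carol has the highest total.

Carol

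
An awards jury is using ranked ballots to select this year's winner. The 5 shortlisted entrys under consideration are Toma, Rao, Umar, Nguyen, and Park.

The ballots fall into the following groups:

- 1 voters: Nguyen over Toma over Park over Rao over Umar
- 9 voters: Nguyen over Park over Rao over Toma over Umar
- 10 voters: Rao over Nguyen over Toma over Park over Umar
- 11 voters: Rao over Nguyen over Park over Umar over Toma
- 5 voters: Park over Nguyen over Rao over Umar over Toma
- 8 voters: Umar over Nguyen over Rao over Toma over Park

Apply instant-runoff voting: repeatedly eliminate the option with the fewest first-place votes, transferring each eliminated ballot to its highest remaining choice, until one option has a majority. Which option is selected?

Round 1: Rao 21, Nguyen 10, Umar 8, Park 5, Toma 0. Toma has the fewest and is eliminated.
Round 2: Rao 21, Nguyen 10, Umar 8, Park 5. Park has the fewest and is eliminated.
Round 3: Rao 21, Nguyen 15, Umar 8. Umar has the fewest and is eliminated.
Round 4: Nguyen 23, Rao 21. Nguyen has a majority.

Nguyen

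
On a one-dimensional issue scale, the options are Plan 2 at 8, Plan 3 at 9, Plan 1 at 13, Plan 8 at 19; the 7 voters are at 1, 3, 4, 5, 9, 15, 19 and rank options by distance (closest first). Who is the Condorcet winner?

Plan 2

With single-peaked preferences on a line, the Condorcet winner is the candidate closest to the median voter.
The median voter (position 5) is closest to Plan 2 at 8.
Check: Plan 2 vs Plan 3 — voters closer to Plan 2: 4 of 7.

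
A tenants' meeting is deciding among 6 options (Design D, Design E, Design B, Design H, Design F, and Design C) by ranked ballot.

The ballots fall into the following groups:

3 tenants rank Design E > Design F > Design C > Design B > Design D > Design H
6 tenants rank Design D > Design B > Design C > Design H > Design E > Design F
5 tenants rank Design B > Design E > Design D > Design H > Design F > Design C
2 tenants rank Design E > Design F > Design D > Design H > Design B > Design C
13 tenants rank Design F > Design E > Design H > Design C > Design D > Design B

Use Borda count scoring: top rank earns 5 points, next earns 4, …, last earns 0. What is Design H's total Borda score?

Borda scores:
  Design D: 3·1 + 6·5 + 5·3 + 2·3 + 13·1 = 67
  Design E: 3·5 + 6·1 + 5·4 + 2·5 + 13·4 = 103
  Design B: 3·2 + 6·4 + 5·5 + 2·1 + 13·0 = 57
  Design H: 3·0 + 6·2 + 5·2 + 2·2 + 13·3 = 65
  Design F: 3·4 + 6·0 + 5·1 + 2·4 + 13·5 = 90
  Design C: 3·3 + 6·3 + 5·0 + 2·0 + 13·2 = 53

65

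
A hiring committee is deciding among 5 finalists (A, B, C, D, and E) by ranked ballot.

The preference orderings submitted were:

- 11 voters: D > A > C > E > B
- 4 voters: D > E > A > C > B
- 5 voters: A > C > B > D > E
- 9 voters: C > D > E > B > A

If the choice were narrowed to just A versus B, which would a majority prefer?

Ballots ranking A above B: 11+4+5 = 20.
Ballots ranking B above A: 9.
A wins the head-to-head, 20–9.

A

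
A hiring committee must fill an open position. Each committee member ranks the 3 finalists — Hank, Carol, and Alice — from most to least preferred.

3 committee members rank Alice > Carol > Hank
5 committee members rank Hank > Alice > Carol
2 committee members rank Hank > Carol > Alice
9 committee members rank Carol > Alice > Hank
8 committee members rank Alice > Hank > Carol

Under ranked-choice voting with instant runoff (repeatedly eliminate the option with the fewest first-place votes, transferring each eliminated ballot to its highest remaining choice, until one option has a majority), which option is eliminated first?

Round 1: Alice 11, Carol 9, Hank 7. Hank has the fewest and is eliminated.
Round 2: Alice 16, Carol 11. Alice has a majority.

Hank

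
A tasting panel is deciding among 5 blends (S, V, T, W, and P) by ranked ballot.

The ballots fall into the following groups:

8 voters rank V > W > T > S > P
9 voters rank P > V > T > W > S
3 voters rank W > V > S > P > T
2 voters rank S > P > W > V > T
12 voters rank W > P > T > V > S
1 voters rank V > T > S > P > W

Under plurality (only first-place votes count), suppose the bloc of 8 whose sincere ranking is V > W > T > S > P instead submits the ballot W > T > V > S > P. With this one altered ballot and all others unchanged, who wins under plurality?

W

First-place totals with the altered ballot: S 2, V 1, T 0, W 23, P 9.
The winner is unchanged: still W.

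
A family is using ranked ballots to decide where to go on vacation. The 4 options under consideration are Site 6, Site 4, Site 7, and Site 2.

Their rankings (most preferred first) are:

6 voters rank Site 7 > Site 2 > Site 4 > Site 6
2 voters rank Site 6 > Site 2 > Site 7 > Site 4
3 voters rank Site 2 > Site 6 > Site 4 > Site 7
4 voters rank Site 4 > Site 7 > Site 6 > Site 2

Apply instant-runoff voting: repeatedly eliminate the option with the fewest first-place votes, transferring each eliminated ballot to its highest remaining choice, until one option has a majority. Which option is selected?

Site 7

Round 1: Site 7 6, Site 4 4, Site 2 3, Site 6 2. Site 6 has the fewest and is eliminated.
Round 2: Site 7 6, Site 2 5, Site 4 4. Site 4 has the fewest and is eliminated.
Round 3: Site 7 10, Site 2 5. Site 7 has a majority.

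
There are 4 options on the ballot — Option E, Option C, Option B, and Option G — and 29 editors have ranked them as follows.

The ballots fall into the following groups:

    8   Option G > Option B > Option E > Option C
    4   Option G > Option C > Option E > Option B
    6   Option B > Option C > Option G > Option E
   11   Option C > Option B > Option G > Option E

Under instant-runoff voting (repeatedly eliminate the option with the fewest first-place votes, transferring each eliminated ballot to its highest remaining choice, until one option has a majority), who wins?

Round 1: Option G 12, Option C 11, Option B 6, Option E 0. Option E has the fewest and is eliminated.
Round 2: Option G 12, Option C 11, Option B 6. Option B has the fewest and is eliminated.
Round 3: Option C 17, Option G 12. Option C has a majority.

Option C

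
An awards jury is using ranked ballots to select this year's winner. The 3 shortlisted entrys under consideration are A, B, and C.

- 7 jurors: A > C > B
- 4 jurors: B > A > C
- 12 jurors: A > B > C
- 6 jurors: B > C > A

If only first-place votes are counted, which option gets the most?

First-place vote totals:
  A: 19
  B: 10
  C: 0
A has the most first-place votes.

A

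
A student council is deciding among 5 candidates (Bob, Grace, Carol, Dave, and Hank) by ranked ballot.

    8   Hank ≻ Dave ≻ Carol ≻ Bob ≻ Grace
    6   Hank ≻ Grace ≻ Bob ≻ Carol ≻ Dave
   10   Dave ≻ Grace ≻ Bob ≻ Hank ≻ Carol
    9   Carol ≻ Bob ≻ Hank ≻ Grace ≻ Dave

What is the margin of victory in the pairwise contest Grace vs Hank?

Ballots ranking Grace above Hank: 10.
Ballots ranking Hank above Grace: 8+6+9 = 23.
Hank wins 23–10, a margin of 13.

13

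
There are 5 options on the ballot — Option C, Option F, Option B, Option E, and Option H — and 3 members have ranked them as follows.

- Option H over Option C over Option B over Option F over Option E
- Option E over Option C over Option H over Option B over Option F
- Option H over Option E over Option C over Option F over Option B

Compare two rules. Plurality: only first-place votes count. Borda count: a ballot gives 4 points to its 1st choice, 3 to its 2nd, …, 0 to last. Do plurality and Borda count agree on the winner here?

Plurality first-place counts: Option C 0, Option F 0, Option B 0, Option E 1, Option H 2 → Option H.
Borda totals: Option C 8, Option F 2, Option B 3, Option E 7, Option H 10 → Option H.
The two rules agree on Option H.

Yes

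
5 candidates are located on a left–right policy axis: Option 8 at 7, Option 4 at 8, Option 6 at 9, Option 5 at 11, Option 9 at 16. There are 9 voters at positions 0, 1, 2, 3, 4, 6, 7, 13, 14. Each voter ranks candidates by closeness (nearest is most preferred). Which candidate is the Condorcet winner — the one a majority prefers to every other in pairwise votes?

Option 8

With single-peaked preferences on a line, the Condorcet winner is the candidate closest to the median voter.
The median voter (position 4) is closest to Option 8 at 7.
Check: Option 8 vs Option 5 — voters closer to Option 8: 7 of 9.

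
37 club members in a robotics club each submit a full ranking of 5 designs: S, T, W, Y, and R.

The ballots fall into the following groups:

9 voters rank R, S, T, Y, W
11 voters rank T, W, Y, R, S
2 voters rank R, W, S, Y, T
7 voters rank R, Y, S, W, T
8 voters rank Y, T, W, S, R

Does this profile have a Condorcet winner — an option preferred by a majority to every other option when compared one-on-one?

Head-to-head results (37 voters total):
S vs T: T wins 19–18.
S vs W: W wins 21–16.
S vs Y: Y wins 26–11.
S vs R: R wins 29–8.
T vs W: T wins 28–9.
T vs Y: T wins 20–17.
T vs R: T wins 19–18.
W vs Y: Y wins 24–13.
W vs R: W wins 19–18.
Y vs R: Y wins 19–18.
T beats each rival — S (19–18), W (28–9), Y (20–17), R (19–18) — so T is the Condorcet winner.

Yes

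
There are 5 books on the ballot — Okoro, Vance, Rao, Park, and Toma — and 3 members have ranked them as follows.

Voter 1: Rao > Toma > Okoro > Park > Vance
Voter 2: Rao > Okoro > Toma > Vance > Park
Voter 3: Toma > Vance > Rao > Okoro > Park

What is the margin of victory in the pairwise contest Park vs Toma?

Ballots ranking Park above Toma: 0.
Ballots ranking Toma above Park: 3.
Toma wins 3–0, a margin of 3.

3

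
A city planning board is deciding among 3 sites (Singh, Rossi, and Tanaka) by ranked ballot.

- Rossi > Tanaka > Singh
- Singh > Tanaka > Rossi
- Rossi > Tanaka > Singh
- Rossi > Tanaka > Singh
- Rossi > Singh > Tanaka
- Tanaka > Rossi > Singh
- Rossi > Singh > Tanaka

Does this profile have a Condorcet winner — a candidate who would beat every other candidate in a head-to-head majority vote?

Yes

Head-to-head results (7 voters total):
Singh vs Rossi: Rossi wins 6–1.
Singh vs Tanaka: Tanaka wins 4–3.
Rossi vs Tanaka: Rossi wins 5–2.
Rossi beats each rival — Singh (6–1), Tanaka (5–2) — so Rossi is the Condorcet winner.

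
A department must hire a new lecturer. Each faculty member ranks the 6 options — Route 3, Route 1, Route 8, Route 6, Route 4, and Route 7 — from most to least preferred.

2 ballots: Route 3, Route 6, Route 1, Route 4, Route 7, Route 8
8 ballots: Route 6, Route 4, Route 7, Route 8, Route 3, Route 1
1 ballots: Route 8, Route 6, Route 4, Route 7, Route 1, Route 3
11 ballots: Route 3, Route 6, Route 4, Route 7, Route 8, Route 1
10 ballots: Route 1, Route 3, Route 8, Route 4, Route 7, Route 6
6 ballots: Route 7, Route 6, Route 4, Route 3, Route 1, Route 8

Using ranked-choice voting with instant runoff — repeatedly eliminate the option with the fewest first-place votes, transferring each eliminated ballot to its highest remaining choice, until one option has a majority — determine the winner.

Round 1: Route 3 13, Route 1 10, Route 6 8, Route 7 6, Route 8 1, Route 4 0. Route 4 has the fewest and is eliminated.
Round 2: Route 3 13, Route 1 10, Route 6 8, Route 7 6, Route 8 1. Route 8 has the fewest and is eliminated.
Round 3: Route 3 13, Route 1 10, Route 6 9, Route 7 6. Route 7 has the fewest and is eliminated.
Round 4: Route 6 15, Route 3 13, Route 1 10. Route 1 has the fewest and is eliminated.
Round 5: Route 3 23, Route 6 15. Route 3 has a majority.

Route 3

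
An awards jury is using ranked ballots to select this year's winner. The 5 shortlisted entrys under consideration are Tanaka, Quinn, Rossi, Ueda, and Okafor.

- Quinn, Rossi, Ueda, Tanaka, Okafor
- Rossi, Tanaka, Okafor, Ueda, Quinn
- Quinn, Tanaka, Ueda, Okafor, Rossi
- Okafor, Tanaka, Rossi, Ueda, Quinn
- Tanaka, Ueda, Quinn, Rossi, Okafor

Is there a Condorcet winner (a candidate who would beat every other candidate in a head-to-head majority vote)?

Yes

Head-to-head results (5 voters total):
Tanaka vs Quinn: Tanaka wins 3–2.
Tanaka vs Rossi: Tanaka wins 3–2.
Tanaka vs Ueda: Tanaka wins 4–1.
Tanaka vs Okafor: Tanaka wins 4–1.
Quinn vs Rossi: Quinn wins 3–2.
Quinn vs Ueda: Ueda wins 3–2.
Quinn vs Okafor: Quinn wins 3–2.
Rossi vs Ueda: Rossi wins 3–2.
Rossi vs Okafor: Rossi wins 3–2.
Ueda vs Okafor: Ueda wins 3–2.
Tanaka beats each rival — Quinn (3–2), Rossi (3–2), Ueda (4–1), Okafor (4–1) — so Tanaka is the Condorcet winner.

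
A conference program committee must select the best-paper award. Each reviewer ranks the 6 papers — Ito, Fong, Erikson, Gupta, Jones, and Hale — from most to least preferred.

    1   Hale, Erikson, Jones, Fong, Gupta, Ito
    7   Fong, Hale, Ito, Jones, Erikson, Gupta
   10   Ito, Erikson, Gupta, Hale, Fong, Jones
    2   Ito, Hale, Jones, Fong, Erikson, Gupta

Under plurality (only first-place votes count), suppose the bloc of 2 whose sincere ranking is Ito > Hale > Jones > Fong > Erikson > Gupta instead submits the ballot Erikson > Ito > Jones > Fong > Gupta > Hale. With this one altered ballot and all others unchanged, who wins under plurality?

Ito

First-place totals with the altered ballot: Ito 10, Fong 7, Erikson 2, Gupta 0, Jones 0, Hale 1.
The winner is unchanged: still Ito.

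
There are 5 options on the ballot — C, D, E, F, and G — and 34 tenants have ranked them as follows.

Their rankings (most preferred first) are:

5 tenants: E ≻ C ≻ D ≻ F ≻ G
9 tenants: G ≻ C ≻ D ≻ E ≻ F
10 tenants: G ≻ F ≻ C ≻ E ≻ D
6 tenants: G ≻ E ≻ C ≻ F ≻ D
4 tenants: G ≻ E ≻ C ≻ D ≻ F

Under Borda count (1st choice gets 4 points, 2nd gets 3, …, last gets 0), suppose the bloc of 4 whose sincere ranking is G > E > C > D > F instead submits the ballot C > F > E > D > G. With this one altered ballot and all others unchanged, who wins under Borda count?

Borda totals with the altered ballot: C 90, D 32, E 65, F 53, G 100.
The winner is unchanged: still G.

G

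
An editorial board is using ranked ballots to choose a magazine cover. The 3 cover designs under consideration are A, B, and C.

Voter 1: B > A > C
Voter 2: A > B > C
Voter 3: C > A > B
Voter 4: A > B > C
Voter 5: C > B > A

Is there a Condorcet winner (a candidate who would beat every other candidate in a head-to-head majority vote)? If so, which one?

Head-to-head results (5 voters total):
A vs B: A wins 3–2.
A vs C: A wins 3–2.
B vs C: B wins 3–2.
A beats each rival — B (3–2), C (3–2) — so A is the Condorcet winner.

A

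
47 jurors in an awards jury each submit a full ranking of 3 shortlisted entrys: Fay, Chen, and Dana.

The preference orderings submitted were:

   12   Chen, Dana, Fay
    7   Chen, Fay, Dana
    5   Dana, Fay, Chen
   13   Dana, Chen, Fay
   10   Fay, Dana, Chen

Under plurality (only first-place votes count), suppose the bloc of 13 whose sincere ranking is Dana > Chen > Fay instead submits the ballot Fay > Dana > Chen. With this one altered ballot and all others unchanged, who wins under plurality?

First-place totals with the altered ballot: Fay 23, Chen 19, Dana 5.
The switch changes the winner from Chen to Fay.

Fay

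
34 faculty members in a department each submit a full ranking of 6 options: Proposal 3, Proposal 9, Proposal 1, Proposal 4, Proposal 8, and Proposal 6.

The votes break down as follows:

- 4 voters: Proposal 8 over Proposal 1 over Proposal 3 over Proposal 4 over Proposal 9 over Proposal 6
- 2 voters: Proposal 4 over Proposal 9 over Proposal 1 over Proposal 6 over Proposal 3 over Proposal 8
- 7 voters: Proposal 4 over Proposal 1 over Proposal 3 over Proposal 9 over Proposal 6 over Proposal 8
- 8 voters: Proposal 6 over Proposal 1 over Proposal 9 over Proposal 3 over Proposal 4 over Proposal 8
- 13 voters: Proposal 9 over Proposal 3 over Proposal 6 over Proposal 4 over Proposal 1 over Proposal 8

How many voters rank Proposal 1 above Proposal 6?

Ballots ranking Proposal 1 above Proposal 6: 4+2+7 = 13.
Ballots ranking Proposal 6 above Proposal 1: 8+13 = 21.
So 13 of 34 voters prefer Proposal 1 to Proposal 6.

13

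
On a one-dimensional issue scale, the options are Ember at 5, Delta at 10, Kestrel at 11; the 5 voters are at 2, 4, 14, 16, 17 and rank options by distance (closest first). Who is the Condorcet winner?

Kestrel

With single-peaked preferences on a line, the Condorcet winner is the candidate closest to the median voter.
The median voter (position 14) is closest to Kestrel at 11.
Check: Kestrel vs Ember — voters closer to Kestrel: 3 of 5.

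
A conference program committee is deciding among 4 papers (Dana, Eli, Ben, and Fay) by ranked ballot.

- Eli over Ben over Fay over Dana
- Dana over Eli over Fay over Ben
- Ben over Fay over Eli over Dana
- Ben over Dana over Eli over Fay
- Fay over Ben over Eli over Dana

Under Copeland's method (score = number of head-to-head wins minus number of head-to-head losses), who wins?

Ben

Pairwise results:
  Dana vs Eli: Eli wins 3–2.
  Dana vs Ben: Ben wins 4–1.
  Dana vs Fay: Fay wins 3–2.
  Eli vs Ben: Ben wins 3–2.
  Eli vs Fay: Eli wins 3–2.
  Ben vs Fay: Ben wins 3–2.
Copeland scores (wins − losses):
  Dana: 0 − 3 = -3
  Eli: 2 − 1 = 1
  Ben: 3 − 0 = 3
  Fay: 1 − 2 = -1
Ben has the best Copeland score.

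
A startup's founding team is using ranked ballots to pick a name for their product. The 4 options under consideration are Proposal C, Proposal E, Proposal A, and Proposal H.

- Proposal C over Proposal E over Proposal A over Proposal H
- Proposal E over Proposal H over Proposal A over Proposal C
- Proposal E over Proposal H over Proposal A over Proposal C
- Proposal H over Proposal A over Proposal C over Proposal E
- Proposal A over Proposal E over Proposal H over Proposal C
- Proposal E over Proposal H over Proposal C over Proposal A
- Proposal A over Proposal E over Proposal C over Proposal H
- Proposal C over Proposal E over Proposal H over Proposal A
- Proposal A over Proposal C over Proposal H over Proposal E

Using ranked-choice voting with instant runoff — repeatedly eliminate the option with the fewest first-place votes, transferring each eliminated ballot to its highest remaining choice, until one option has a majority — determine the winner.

Round 1: Proposal E 3, Proposal A 3, Proposal C 2, Proposal H 1. Proposal H has the fewest and is eliminated.
Round 2: Proposal A 4, Proposal E 3, Proposal C 2. Proposal C has the fewest and is eliminated.
Round 3: Proposal E 5, Proposal A 4. Proposal E has a majority.

Proposal E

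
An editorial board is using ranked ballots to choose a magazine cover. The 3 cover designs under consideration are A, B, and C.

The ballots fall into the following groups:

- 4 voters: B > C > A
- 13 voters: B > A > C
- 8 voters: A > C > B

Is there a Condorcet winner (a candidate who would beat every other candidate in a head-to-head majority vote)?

Head-to-head results (25 voters total):
A vs B: B wins 17–8.
A vs C: A wins 21–4.
B vs C: B wins 17–8.
B beats each rival — A (17–8), C (17–8) — so B is the Condorcet winner.

Yes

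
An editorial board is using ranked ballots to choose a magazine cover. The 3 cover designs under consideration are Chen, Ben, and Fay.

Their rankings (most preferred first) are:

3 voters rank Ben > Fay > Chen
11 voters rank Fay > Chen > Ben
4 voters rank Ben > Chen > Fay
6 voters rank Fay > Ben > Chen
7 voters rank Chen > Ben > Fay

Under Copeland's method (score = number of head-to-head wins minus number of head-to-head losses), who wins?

Fay

Pairwise results:
  Chen vs Ben: Chen wins 18–13.
  Chen vs Fay: Fay wins 20–11.
  Ben vs Fay: Fay wins 17–14.
Copeland scores (wins − losses):
  Chen: 1 − 1 = 0
  Ben: 0 − 2 = -2
  Fay: 2 − 0 = 2
Fay has the best Copeland score.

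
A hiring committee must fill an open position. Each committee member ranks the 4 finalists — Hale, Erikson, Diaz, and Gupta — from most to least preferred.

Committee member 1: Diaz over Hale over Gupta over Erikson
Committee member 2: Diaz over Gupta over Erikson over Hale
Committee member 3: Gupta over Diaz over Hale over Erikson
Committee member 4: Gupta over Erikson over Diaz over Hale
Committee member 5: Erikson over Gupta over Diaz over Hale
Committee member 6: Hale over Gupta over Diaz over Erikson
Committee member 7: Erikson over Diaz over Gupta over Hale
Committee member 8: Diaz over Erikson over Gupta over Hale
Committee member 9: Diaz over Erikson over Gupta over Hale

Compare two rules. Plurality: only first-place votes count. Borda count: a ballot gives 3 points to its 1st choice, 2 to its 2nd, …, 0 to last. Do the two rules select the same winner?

Plurality first-place counts: Hale 1, Erikson 2, Diaz 4, Gupta 2 → Diaz.
Borda totals: Hale 6, Erikson 13, Diaz 19, Gupta 16 → Diaz.
The two rules agree on Diaz.

Yes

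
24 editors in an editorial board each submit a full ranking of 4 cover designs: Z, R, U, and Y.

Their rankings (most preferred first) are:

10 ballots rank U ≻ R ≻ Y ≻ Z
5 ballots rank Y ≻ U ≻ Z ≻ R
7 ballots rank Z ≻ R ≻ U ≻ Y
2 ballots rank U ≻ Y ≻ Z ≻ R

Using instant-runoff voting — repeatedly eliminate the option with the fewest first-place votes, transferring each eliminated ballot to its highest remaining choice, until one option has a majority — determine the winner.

Round 1: U 12, Z 7, Y 5, R 0. R has the fewest and is eliminated.
Round 2: U 12, Z 7, Y 5. Y has the fewest and is eliminated.
Round 3: U 17, Z 7. U has a majority.

U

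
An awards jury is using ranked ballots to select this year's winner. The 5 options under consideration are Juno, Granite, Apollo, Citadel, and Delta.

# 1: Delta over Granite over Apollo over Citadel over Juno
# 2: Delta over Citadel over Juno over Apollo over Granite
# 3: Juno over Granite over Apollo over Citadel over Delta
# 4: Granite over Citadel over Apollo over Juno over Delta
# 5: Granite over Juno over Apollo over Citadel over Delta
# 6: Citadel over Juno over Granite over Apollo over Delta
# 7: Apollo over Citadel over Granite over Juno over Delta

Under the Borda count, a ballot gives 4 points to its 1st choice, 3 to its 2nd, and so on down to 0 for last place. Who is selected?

Granite

Borda scores:
  Juno: 0 + 2 + 4 + 1 + 3 + 3 + 1 = 14
  Granite: 3 + 0 + 3 + 4 + 4 + 2 + 2 = 18
  Apollo: 2 + 1 + 2 + 2 + 2 + 1 + 4 = 14
  Citadel: 1 + 3 + 1 + 3 + 1 + 4 + 3 = 16
  Delta: 4 + 4 + 0 + 0 + 0 + 0 + 0 = 8
Granite has the highest total.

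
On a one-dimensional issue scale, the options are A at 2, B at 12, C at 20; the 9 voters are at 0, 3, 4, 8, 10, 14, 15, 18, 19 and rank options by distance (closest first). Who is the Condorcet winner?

With single-peaked preferences on a line, the Condorcet winner is the candidate closest to the median voter.
The median voter (position 10) is closest to B at 12.
Check: B vs C — voters closer to B: 7 of 9.

B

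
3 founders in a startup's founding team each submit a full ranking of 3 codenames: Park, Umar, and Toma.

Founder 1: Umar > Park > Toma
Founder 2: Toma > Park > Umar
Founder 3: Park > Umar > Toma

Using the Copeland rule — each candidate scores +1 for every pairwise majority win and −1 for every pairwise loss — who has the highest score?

Pairwise results:
  Park vs Umar: Park wins 2–1.
  Park vs Toma: Park wins 2–1.
  Umar vs Toma: Umar wins 2–1.
Copeland scores (wins − losses):
  Park: 2 − 0 = 2
  Umar: 1 − 1 = 0
  Toma: 0 − 2 = -2
Park has the best Copeland score.

Park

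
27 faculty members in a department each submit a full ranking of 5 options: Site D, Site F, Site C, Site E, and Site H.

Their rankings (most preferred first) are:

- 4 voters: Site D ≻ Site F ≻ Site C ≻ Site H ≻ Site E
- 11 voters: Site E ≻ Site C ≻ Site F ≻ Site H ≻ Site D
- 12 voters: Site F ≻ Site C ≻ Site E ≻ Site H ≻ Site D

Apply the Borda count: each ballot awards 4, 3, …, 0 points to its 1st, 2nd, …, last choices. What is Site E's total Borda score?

68

Borda scores:
  Site D: 4·4 + 11·0 + 12·0 = 16
  Site F: 4·3 + 11·2 + 12·4 = 82
  Site C: 4·2 + 11·3 + 12·3 = 77
  Site E: 4·0 + 11·4 + 12·2 = 68
  Site H: 4·1 + 11·1 + 12·1 = 27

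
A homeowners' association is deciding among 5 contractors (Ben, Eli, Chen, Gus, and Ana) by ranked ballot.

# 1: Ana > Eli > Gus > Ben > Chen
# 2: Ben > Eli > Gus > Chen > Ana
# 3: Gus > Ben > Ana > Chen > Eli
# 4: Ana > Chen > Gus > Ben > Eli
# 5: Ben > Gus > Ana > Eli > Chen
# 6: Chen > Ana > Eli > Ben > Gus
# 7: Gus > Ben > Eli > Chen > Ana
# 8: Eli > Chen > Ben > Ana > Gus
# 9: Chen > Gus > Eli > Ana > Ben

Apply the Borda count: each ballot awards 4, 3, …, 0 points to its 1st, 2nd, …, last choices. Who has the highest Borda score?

Gus

Borda scores:
  Ben: 1 + 4 + 3 + 1 + 4 + 1 + 3 + 2 + 0 = 19
  Eli: 3 + 3 + 0 + 0 + 1 + 2 + 2 + 4 + 2 = 17
  Chen: 0 + 1 + 1 + 3 + 0 + 4 + 1 + 3 + 4 = 17
  Gus: 2 + 2 + 4 + 2 + 3 + 0 + 4 + 0 + 3 = 20
  Ana: 4 + 0 + 2 + 4 + 2 + 3 + 0 + 1 + 1 = 17
Gus has the highest total.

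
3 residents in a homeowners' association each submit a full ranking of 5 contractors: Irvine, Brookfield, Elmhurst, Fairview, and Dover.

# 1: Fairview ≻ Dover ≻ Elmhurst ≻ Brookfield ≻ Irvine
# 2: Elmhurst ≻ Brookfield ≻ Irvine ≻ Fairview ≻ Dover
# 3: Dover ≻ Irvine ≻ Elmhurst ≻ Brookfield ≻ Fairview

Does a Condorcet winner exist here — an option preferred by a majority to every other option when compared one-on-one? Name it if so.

Head-to-head results (3 voters total):
Irvine vs Brookfield: Brookfield wins 2–1.
Irvine vs Elmhurst: Elmhurst wins 2–1.
Irvine vs Fairview: Irvine wins 2–1.
Irvine vs Dover: Dover wins 2–1.
Brookfield vs Elmhurst: Elmhurst wins 3–0.
Brookfield vs Fairview: Brookfield wins 2–1.
Brookfield vs Dover: Dover wins 2–1.
Elmhurst vs Fairview: Elmhurst wins 2–1.
Elmhurst vs Dover: Dover wins 2–1.
Fairview vs Dover: Fairview wins 2–1.
No candidate beats all others: Irvine beats Fairview beats Dover beats Irvine, a majority cycle.

None — there is no Condorcet winner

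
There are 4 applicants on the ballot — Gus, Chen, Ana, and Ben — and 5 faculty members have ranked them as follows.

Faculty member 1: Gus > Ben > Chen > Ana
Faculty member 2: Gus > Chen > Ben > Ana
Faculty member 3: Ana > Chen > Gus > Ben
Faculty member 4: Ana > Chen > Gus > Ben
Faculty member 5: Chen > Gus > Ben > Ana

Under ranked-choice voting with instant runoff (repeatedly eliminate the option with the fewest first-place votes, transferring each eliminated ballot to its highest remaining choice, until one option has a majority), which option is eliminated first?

Round 1: Gus 2, Ana 2, Chen 1, Ben 0. Ben has the fewest and is eliminated.
Round 2: Gus 2, Ana 2, Chen 1. Chen has the fewest and is eliminated.
Round 3: Gus 3, Ana 2. Gus has a majority.

Ben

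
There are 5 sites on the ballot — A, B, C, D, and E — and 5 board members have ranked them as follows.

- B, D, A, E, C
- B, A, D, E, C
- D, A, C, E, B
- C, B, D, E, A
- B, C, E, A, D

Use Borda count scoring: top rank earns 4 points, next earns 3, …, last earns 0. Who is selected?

B

Borda scores:
  A: 2 + 3 + 3 + 0 + 1 = 9
  B: 4 + 4 + 0 + 3 + 4 = 15
  C: 0 + 0 + 2 + 4 + 3 = 9
  D: 3 + 2 + 4 + 2 + 0 = 11
  E: 1 + 1 + 1 + 1 + 2 = 6
B has the highest total.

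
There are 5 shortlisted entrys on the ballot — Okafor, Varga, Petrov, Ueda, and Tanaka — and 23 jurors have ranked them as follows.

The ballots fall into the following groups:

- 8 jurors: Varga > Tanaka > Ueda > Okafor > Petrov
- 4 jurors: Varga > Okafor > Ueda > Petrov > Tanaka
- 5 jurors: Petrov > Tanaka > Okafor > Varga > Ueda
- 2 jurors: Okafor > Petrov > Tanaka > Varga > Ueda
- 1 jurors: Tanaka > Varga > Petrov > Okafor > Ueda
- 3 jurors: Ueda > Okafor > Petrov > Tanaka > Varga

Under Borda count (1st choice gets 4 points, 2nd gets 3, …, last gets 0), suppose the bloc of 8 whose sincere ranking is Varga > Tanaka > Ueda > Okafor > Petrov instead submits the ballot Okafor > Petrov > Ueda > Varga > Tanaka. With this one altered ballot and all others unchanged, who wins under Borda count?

Okafor

Borda totals with the altered ballot: Okafor 72, Varga 34, Petrov 62, Ueda 36, Tanaka 26.
The switch changes the winner from Varga to Okafor.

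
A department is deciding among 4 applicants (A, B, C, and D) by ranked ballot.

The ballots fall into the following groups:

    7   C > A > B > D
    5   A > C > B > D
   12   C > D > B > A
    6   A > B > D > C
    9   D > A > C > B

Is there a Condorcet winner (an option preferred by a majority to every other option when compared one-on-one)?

Head-to-head results (39 voters total):
A vs B: A wins 27–12.
A vs C: A wins 20–19.
A vs D: D wins 21–18.
B vs C: C wins 33–6.
B vs D: D wins 21–18.
C vs D: C wins 24–15.
No candidate beats all others: A beats C beats D beats A, a majority cycle.

No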